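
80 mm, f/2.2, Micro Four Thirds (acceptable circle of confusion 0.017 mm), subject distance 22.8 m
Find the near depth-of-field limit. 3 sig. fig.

Hyperfocal distance H = f²/(N·c) + f = 80²/(2.2 × 0.017) + 80 = 6400/0.0374 + 80 ≈ 171203.0 mm ≈ 171.2 m.
Near limit Dn = s·(H − f)/(H + s − 2f) = 22800 × (171203.0 − 80) / (171203.0 + 22800 − 2 × 80) = 22800 × 171123.0 / 193843.0 ≈ 20128 mm ≈ 20.1 m.

20.1 m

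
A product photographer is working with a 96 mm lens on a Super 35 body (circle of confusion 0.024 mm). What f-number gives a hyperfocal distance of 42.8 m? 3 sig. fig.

Rearrange H = f²/(N·c) + f for N: N = f² / ((H − f)·c).
N = 96² / ((42800 − 96) × 0.024) = 9216 / 1025 ≈ 8.99.

f/8.99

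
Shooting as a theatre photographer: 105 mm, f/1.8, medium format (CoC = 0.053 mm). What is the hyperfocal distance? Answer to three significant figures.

Hyperfocal distance H = f²/(N·c) + f = 105²/(1.8 × 0.053) + 105 = 11025/0.0954 + 105 ≈ 115671.0 mm ≈ 116 m.

116 m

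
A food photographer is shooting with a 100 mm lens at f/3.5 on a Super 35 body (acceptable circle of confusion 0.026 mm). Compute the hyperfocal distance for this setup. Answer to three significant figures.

Hyperfocal distance H = f²/(N·c) + f = 100²/(3.5 × 0.026) + 100 = 10000/0.091 + 100 ≈ 109990.1 mm ≈ 110 m.

110 m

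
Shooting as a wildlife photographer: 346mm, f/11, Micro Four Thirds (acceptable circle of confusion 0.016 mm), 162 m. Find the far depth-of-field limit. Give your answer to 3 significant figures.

Hyperfocal distance H = f²/(N·c) + f = 346²/(11 × 0.016) + 346 = 119716/0.176 + 346 ≈ 680550.5 mm ≈ 680.6 m.
Far limit Df = s·(H − f)/(H − s) = 162000 × (680550.5 − 346) / (680550.5 − 162000) = 162000 × 680204.5 / 518550.5 ≈ 212502 mm ≈ 213 m.

213 m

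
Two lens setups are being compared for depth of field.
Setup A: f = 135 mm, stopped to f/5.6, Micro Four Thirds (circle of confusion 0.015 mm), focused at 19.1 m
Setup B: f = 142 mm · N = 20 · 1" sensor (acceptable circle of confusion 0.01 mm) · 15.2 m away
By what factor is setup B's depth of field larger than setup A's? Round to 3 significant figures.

Setup A: H = 135²/(5.6×0.015) + 135 ≈ 217099.3 mm; DoF = Df − Dn = 20929.5 − 17564.7 ≈ 3364.8 mm.
Setup B: H = 142²/(20×0.01) + 142 ≈ 100962.0 mm; DoF = Df − Dn = 17868.8 − 13224.8 ≈ 4644.0 mm.
Ratio = 4644.0 / 3364.8 ≈ 1.38.

1.38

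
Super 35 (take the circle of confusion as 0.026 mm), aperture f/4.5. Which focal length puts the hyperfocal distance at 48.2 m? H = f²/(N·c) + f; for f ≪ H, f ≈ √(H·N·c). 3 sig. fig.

From H = f²/(N·c) + f, with f ≪ H: f ≈ √(H·N·c) = √(48200 × 4.5 × 0.026) = √5639.4 ≈ 75.10 mm.
Exact: f² + N·c·f − N·c·H = 0 ⇒ f = (−N·c + √((N·c)² + 4·N·c·H))/2 = (−0.117 + √22558)/2 ≈ 75.037 mm ≈ 75.0 mm.

75.0 mm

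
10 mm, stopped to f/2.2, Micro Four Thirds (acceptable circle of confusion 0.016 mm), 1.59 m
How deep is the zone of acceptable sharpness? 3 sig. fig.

Hyperfocal distance H = f²/(N·c) + f = 10²/(2.2 × 0.016) + 10 = 100/0.0352 + 10 ≈ 2850.9 mm ≈ 2.851 m.
Near limit Dn = s·(H − f)/(H + s − 2f) = 1590 × (2850.9 − 10) / (2850.9 + 1590 − 2 × 10) = 1590 × 2840.9 / 4420.9 ≈ 1021.7 mm.
Far limit Df = s·(H − f)/(H − s) = 1590 × (2850.9 − 10) / (2850.9 − 1590) = 1590 × 2840.9 / 1260.9 ≈ 3582.4 mm.
Depth of field = Df − Dn = 3582.4 − 1021.7 ≈ 2560.7 mm ≈ 2.56 m.

2.56 m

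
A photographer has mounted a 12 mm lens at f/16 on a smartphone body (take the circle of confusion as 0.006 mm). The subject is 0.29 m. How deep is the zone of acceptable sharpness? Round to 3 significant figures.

111 mm

Hyperfocal distance H = f²/(N·c) + f = 12²/(16 × 0.006) + 12 = 144/0.096 + 12 ≈ 1512.0 mm ≈ 1.512 m.
Near limit Dn = s·(H − f)/(H + s − 2f) = 290 × (1512.0 − 12) / (1512.0 + 290 − 2 × 12) = 290 × 1500.0 / 1778.0 ≈ 244.66 mm.
Far limit Df = s·(H − f)/(H − s) = 290 × (1512.0 − 12) / (1512.0 − 290) = 290 × 1500.0 / 1222.0 ≈ 355.97 mm.
Depth of field = Df − Dn = 355.97 − 244.66 ≈ 111.31 mm.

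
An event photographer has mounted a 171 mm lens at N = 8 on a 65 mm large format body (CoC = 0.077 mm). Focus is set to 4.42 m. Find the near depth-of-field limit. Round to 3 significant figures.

4.06 m

Hyperfocal distance H = f²/(N·c) + f = 171²/(8 × 0.077) + 171 = 29241/0.616 + 171 ≈ 47640.2 mm ≈ 47.64 m.
Near limit Dn = s·(H − f)/(H + s − 2f) = 4420 × (47640.2 − 171) / (47640.2 + 4420 − 2 × 171) = 4420 × 47469.2 / 51718.2 ≈ 4056.9 mm ≈ 4.06 m.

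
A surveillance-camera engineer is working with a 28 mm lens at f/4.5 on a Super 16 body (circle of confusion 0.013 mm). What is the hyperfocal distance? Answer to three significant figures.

13.4 m

Hyperfocal distance H = f²/(N·c) + f = 28²/(4.5 × 0.013) + 28 = 784/0.0585 + 28 ≈ 13429.7 mm ≈ 13.4 m.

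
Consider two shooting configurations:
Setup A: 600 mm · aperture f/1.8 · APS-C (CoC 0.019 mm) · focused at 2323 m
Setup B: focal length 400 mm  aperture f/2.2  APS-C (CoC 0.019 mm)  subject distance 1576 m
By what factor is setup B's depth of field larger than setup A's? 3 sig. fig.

1.45

Setup A: H = 600²/(1.8×0.019) + 600 ≈ 10526915.8 mm; DoF = Df − Dn = 2980605 − 1903119 ≈ 1077486 mm.
Setup B: H = 400²/(2.2×0.019) + 400 ≈ 3828151.2 mm; DoF = Df − Dn = 2678566 − 1116443 ≈ 1562123 mm.
Ratio = 1562123 / 1077486 ≈ 1.45.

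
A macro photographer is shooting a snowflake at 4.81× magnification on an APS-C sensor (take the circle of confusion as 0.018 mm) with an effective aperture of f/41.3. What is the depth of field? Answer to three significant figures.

0.0643 mm

At magnification m, DoF ≈ 2·N_eff·c/m² = 2 × 41.3 × 0.018 / 4.81² = 1.487 / 23.14 ≈ 0.0643 mm.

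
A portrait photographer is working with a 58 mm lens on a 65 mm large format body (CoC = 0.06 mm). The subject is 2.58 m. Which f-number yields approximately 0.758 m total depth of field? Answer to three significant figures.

Write h = H − f = f²/(N·c). The thin-lens limits are Dn = s·h/(h + (s−f)) and Df = s·h/(h − (s−f)), so DoF = Df − Dn = 2·s·(s−f)·h / (h² − (s−f)²).
That is a quadratic in h: DoF·h² − 2·s·(s−f)·h − DoF·(s−f)² = 0 ⇒ h = (s−f)·(s + √(s² + DoF²)) / DoF = 2522 × (2580 + √(2580² + 758²)) / 758 = 2522 × (2580 + 2689.05) / 758 ≈ 17531 mm.
Then N = f²/(c·h) = 58² / (0.06 × 17531) = 3364 / 1051.9 ≈ 3.20.

f/3.20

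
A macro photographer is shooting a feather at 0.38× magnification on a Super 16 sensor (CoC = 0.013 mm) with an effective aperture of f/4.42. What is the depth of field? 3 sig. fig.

0.796 mm

At magnification m, DoF ≈ 2·N_eff·c/m² = 2 × 4.42 × 0.013 / 0.38² = 0.1149 / 0.1444 ≈ 0.796 mm.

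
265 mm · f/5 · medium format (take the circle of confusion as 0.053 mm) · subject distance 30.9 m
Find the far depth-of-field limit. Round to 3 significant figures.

34.9 m

Hyperfocal distance H = f²/(N·c) + f = 265²/(5 × 0.053) + 265 = 70225/0.265 + 265 ≈ 265265.0 mm ≈ 265.3 m.
Far limit Df = s·(H − f)/(H − s) = 30900 × (265265.0 − 265) / (265265.0 − 30900) = 30900 × 265000.0 / 234365.0 ≈ 34939 mm ≈ 34.9 m.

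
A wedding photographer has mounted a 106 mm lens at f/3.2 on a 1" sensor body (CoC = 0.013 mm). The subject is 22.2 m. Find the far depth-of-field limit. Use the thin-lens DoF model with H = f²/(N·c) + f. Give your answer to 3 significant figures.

24.2 m

Hyperfocal distance H = f²/(N·c) + f = 106²/(3.2 × 0.013) + 106 = 11236/0.0416 + 106 ≈ 270202.2 mm ≈ 270.2 m.
Far limit Df = s·(H − f)/(H − s) = 22200 × (270202.2 − 106) / (270202.2 − 22200) = 22200 × 270096.2 / 248002.2 ≈ 24178 mm ≈ 24.2 m.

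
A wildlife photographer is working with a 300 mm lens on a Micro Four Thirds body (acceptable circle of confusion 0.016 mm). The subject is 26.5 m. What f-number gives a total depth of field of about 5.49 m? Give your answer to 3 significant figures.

Write h = H − f = f²/(N·c). The thin-lens limits are Dn = s·h/(h + (s−f)) and Df = s·h/(h − (s−f)), so DoF = Df − Dn = 2·s·(s−f)·h / (h² − (s−f)²).
That is a quadratic in h: DoF·h² − 2·s·(s−f)·h − DoF·(s−f)² = 0 ⇒ h = (s−f)·(s + √(s² + DoF²)) / DoF = 26200 × (26500 + √(26500² + 5490²)) / 5490 = 26200 × (26500 + 27062.7) / 5490 ≈ 255618 mm.
Then N = f²/(c·h) = 300² / (0.016 × 255618) = 90000 / 4089.9 ≈ 22.

f/22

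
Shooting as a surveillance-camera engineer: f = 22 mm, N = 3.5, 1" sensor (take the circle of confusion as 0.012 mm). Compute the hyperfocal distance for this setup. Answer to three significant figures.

Hyperfocal distance H = f²/(N·c) + f = 22²/(3.5 × 0.012) + 22 = 484/0.042 + 22 ≈ 11545.8 mm ≈ 11.5 m.

11.5 m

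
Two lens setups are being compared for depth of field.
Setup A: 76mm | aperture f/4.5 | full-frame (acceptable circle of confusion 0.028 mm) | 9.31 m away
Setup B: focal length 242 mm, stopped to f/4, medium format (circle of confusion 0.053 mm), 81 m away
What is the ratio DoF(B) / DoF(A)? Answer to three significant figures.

Setup A: H = 76²/(4.5×0.028) + 76 ≈ 45917.3 mm; DoF = Df − Dn = 11658.4 − 7749.1 ≈ 3909.3 mm.
Setup B: H = 242²/(4×0.053) + 242 ≈ 276487.3 mm; DoF = Df − Dn = 114462 − 62677 ≈ 51785 mm.
Ratio = 51785 / 3909.3 ≈ 13.2.

13.2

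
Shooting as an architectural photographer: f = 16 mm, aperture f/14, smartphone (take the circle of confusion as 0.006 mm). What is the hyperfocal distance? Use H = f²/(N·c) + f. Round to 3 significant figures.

Hyperfocal distance H = f²/(N·c) + f = 16²/(14 × 0.006) + 16 = 256/0.084 + 16 ≈ 3063.6 mm ≈ 3.06 m.

3.06 m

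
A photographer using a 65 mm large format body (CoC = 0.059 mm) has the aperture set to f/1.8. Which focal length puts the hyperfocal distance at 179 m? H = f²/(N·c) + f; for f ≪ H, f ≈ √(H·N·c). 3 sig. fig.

From H = f²/(N·c) + f, with f ≪ H: f ≈ √(H·N·c) = √(179000 × 1.8 × 0.059) = √19010 ≈ 137.9 mm.
The +f correction barely moves this — solving exactly, f² + N·c·f − N·c·H = 0 ⇒ f = (−N·c + √((N·c)² + 4·N·c·H))/2 = (−0.1062 + √76039)/2 ≈ 137.82 mm, so f ≈ 138 mm.

138 mm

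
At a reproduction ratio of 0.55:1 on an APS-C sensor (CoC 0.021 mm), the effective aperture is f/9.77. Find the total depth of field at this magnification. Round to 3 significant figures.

At magnification m, DoF ≈ 2·N_eff·c/m² = 2 × 9.77 × 0.021 / 0.55² = 0.4103 / 0.3025 ≈ 1.36 mm.

1.36 mm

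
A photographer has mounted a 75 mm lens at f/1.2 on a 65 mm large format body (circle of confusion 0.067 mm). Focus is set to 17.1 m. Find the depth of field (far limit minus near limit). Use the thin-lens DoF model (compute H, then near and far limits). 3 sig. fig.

8.85 m

Hyperfocal distance H = f²/(N·c) + f = 75²/(1.2 × 0.067) + 75 = 5625/0.0804 + 75 ≈ 70037.7 mm ≈ 70.04 m.
Near limit Dn = s·(H − f)/(H + s − 2f) = 17100 × (70037.7 − 75) / (70037.7 + 17100 − 2 × 75) = 17100 × 69962.7 / 86987.7 ≈ 13753.2 mm.
Far limit Df = s·(H − f)/(H − s) = 17100 × (70037.7 − 75) / (70037.7 − 17100) = 17100 × 69962.7 / 52937.7 ≈ 22599.4 mm.
Depth of field = Df − Dn = 22599.4 − 13753.2 ≈ 8846.2 mm ≈ 8.85 m.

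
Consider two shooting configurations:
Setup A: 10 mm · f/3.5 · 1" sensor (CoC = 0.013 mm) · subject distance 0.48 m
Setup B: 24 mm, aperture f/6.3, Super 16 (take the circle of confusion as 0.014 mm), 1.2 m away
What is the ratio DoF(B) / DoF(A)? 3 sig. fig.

Setup A: H = 10²/(3.5×0.013) + 10 ≈ 2207.8 mm; DoF = Df − Dn = 610.57 − 395.44 ≈ 215.13 mm.
Setup B: H = 24²/(6.3×0.014) + 24 ≈ 6554.6 mm; DoF = Df − Dn = 1463.55 − 1016.88 ≈ 446.67 mm.
Ratio = 446.67 / 215.13 ≈ 2.08.

2.08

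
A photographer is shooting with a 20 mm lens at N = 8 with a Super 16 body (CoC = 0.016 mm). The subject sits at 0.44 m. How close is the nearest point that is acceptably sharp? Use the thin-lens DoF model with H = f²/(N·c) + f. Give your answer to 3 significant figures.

Hyperfocal distance H = f²/(N·c) + f = 20²/(8 × 0.016) + 20 = 400/0.128 + 20 ≈ 3145.0 mm ≈ 3.145 m.
Near limit Dn = s·(H − f)/(H + s − 2f) = 440 × (3145.0 − 20) / (3145.0 + 440 − 2 × 20) = 440 × 3125.0 / 3545.0 ≈ 387.87 mm.

388 mm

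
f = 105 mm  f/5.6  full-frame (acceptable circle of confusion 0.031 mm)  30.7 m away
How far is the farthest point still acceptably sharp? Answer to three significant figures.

Hyperfocal distance H = f²/(N·c) + f = 105²/(5.6 × 0.031) + 105 = 11025/0.1736 + 105 ≈ 63613.1 mm ≈ 63.61 m.
Far limit Df = s·(H − f)/(H − s) = 30700 × (63613.1 − 105) / (63613.1 − 30700) = 30700 × 63508.1 / 32913.1 ≈ 59238 mm ≈ 59.2 m.

59.2 m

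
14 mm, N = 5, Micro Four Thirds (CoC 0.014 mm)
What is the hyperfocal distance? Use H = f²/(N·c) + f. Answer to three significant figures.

2.81 m

Hyperfocal distance H = f²/(N·c) + f = 14²/(5 × 0.014) + 14 = 196/0.07 + 14 ≈ 2814.0 mm ≈ 2.81 m.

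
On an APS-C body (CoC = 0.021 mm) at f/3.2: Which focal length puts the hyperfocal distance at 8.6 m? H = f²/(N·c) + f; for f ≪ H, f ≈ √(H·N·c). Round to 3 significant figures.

24.0 mm

From H = f²/(N·c) + f, with f ≪ H: f ≈ √(H·N·c) = √(8600 × 3.2 × 0.021) = √577.92 ≈ 24.04 mm.
The +f correction barely moves this — solving exactly, f² + N·c·f − N·c·H = 0 ⇒ f = (−N·c + √((N·c)² + 4·N·c·H))/2 = (−0.0672 + √2311.7)/2 ≈ 24.006 mm, so f ≈ 24.0 mm.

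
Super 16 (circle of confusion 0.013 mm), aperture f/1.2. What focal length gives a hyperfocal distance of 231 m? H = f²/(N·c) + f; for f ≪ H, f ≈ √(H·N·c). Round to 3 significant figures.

60.0 mm

From H = f²/(N·c) + f, with f ≪ H: f ≈ √(H·N·c) = √(231000 × 1.2 × 0.013) = √3603.6 ≈ 60.03 mm.
The +f correction barely moves this — solving exactly, f² + N·c·f − N·c·H = 0 ⇒ f = (−N·c + √((N·c)² + 4·N·c·H))/2 = (−0.0156 + √14414)/2 ≈ 60.022 mm, so f ≈ 60.0 mm.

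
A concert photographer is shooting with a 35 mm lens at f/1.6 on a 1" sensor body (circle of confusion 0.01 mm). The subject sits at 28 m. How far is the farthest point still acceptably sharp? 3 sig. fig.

44.1 m

Hyperfocal distance H = f²/(N·c) + f = 35²/(1.6 × 0.01) + 35 = 1225/0.016 + 35 ≈ 76597.5 mm ≈ 76.60 m.
Far limit Df = s·(H − f)/(H − s) = 28000 × (76597.5 − 35) / (76597.5 − 28000) = 28000 × 76562.5 / 48597.5 ≈ 44112 mm ≈ 44.1 m.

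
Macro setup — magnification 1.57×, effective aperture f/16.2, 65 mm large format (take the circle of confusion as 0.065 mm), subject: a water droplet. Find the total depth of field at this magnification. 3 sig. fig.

At magnification m, DoF ≈ 2·N_eff·c/m² = 2 × 16.2 × 0.065 / 1.57² = 2.106 / 2.465 ≈ 0.854 mm.

0.854 mm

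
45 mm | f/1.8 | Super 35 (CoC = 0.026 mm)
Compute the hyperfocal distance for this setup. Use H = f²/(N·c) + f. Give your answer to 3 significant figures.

Hyperfocal distance H = f²/(N·c) + f = 45²/(1.8 × 0.026) + 45 = 2025/0.0468 + 45 ≈ 43314.2 mm ≈ 43.3 m.

43.3 m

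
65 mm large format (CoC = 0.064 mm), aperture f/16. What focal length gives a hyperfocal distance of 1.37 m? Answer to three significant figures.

36.9 mm

From H = f²/(N·c) + f, with f ≪ H: f ≈ √(H·N·c) = √(1370 × 16 × 0.064) = √1402.9 ≈ 37.46 mm.
Exact: f² + N·c·f − N·c·H = 0 ⇒ f = (−N·c + √((N·c)² + 4·N·c·H))/2 = (−1.024 + √5612.6)/2 ≈ 36.947 mm ≈ 36.9 mm.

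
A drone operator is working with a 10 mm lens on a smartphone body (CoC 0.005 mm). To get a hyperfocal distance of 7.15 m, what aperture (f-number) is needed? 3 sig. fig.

Rearrange H = f²/(N·c) + f for N: N = f² / ((H − f)·c).
N = 10² / ((7150 − 10) × 0.005) = 100 / 35.70 ≈ 2.80.

f/2.80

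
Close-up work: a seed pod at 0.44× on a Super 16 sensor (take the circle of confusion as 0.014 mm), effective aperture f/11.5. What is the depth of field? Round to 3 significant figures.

At magnification m, DoF ≈ 2·N_eff·c/m² = 2 × 11.5 × 0.014 / 0.44² = 0.322 / 0.1936 ≈ 1.66 mm.

1.66 mm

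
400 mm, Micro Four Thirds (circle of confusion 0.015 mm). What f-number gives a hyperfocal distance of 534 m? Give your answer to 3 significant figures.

f/20

Rearrange H = f²/(N·c) + f for N: N = f² / ((H − f)·c).
N = 400² / ((534000 − 400) × 0.015) = 160000 / 8004 ≈ 20.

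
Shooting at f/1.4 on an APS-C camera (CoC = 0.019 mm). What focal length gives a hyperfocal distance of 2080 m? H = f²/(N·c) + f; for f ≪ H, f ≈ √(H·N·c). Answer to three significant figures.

235 mm

From H = f²/(N·c) + f, with f ≪ H: f ≈ √(H·N·c) = √(2080000 × 1.4 × 0.019) = √55328 ≈ 235.2 mm.
The +f correction barely moves this — solving exactly, f² + N·c·f − N·c·H = 0 ⇒ f = (−N·c + √((N·c)² + 4·N·c·H))/2 = (−0.0266 + √221312)/2 ≈ 235.21 mm, so f ≈ 235 mm.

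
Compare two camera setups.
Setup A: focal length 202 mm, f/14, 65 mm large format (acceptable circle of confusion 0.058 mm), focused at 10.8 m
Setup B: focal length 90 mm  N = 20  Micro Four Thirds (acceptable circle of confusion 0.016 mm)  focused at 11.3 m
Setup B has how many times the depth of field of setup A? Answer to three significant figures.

2.61

Setup A: H = 202²/(14×0.058) + 202 ≈ 50453.2 mm; DoF = Df − Dn = 13686.5 − 8919.0 ≈ 4767.5 mm.
Setup B: H = 90²/(20×0.016) + 90 ≈ 25402.5 mm; DoF = Df − Dn = 20282 − 7832 ≈ 12450 mm.
Ratio = 12450 / 4767.5 ≈ 2.61.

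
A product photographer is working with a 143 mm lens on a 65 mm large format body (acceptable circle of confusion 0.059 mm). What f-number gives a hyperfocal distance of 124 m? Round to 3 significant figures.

f/2.80

Rearrange H = f²/(N·c) + f for N: N = f² / ((H − f)·c).
N = 143² / ((124000 − 143) × 0.059) = 20449 / 7308 ≈ 2.80.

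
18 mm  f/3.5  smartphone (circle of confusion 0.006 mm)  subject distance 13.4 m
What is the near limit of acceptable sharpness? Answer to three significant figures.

Hyperfocal distance H = f²/(N·c) + f = 18²/(3.5 × 0.006) + 18 = 324/0.021 + 18 ≈ 15446.6 mm ≈ 15.45 m.
Near limit Dn = s·(H − f)/(H + s − 2f) = 13400 × (15446.6 − 18) / (15446.6 + 13400 − 2 × 18) = 13400 × 15428.6 / 28810.6 ≈ 7175.9 mm ≈ 7.18 m.

7.18 m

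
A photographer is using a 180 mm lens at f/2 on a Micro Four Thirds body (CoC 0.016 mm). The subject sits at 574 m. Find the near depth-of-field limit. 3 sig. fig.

366 m

Hyperfocal distance H = f²/(N·c) + f = 180²/(2 × 0.016) + 180 = 32400/0.032 + 180 ≈ 1012680.0 mm ≈ 1013 m.
Near limit Dn = s·(H − f)/(H + s − 2f) = 574000 × (1012680.0 − 180) / (1012680.0 + 574000 − 2 × 180) = 574000 × 1012500.0 / 1586320.0 ≈ 366367 mm ≈ 366 m.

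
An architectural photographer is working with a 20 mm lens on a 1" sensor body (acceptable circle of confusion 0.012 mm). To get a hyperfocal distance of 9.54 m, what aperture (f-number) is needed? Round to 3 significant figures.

f/3.50

Rearrange H = f²/(N·c) + f for N: N = f² / ((H − f)·c).
N = 20² / ((9540 − 20) × 0.012) = 400 / 114.2 ≈ 3.50.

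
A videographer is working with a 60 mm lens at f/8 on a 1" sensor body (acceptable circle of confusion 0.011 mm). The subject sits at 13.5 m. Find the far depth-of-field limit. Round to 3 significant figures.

Hyperfocal distance H = f²/(N·c) + f = 60²/(8 × 0.011) + 60 = 3600/0.088 + 60 ≈ 40969.1 mm ≈ 40.97 m.
Far limit Df = s·(H − f)/(H − s) = 13500 × (40969.1 − 60) / (40969.1 − 13500) = 13500 × 40909.1 / 27469.1 ≈ 20105 mm ≈ 20.1 m.

20.1 m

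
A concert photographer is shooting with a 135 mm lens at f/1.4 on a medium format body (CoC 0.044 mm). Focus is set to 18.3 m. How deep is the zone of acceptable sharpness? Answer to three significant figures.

Hyperfocal distance H = f²/(N·c) + f = 135²/(1.4 × 0.044) + 135 = 18225/0.0616 + 135 ≈ 295995.4 mm ≈ 296.0 m.
Near limit Dn = s·(H − f)/(H + s − 2f) = 18300 × (295995.4 − 135) / (295995.4 + 18300 − 2 × 135) = 18300 × 295860.4 / 314025.4 ≈ 17241.4 mm.
Far limit Df = s·(H − f)/(H − s) = 18300 × (295995.4 − 135) / (295995.4 − 18300) = 18300 × 295860.4 / 277695.4 ≈ 19497.1 mm.
Depth of field = Df − Dn = 19497.1 − 17241.4 ≈ 2255.7 mm ≈ 2.26 m.

2.26 m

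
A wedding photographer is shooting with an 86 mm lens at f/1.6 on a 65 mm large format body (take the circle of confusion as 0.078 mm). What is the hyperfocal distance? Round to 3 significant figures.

Hyperfocal distance H = f²/(N·c) + f = 86²/(1.6 × 0.078) + 86 = 7396/0.1248 + 86 ≈ 59348.8 mm ≈ 59.3 m.

59.3 m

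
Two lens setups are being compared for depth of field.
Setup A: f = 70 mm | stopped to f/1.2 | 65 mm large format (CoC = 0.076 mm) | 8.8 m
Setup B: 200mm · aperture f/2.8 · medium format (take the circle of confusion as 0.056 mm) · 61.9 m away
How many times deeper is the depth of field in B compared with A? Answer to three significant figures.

10.8

Setup A: H = 70²/(1.2×0.076) + 70 ≈ 53798.1 mm; DoF = Df − Dn = 10507.3 − 7570.0 ≈ 2937.3 mm.
Setup B: H = 200²/(2.8×0.056) + 200 ≈ 255302.0 mm; DoF = Df − Dn = 81648 − 49844 ≈ 31804 mm.
Ratio = 31804 / 2937.3 ≈ 10.8.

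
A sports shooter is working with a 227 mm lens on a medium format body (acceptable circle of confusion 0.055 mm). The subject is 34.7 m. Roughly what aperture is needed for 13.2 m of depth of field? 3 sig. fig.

f/4.99

Write h = H − f = f²/(N·c). The thin-lens limits are Dn = s·h/(h + (s−f)) and Df = s·h/(h − (s−f)), so DoF = Df − Dn = 2·s·(s−f)·h / (h² − (s−f)²).
That is a quadratic in h: DoF·h² − 2·s·(s−f)·h − DoF·(s−f)² = 0 ⇒ h = (s−f)·(s + √(s² + DoF²)) / DoF = 34473 × (34700 + √(34700² + 13200²)) / 13200 = 34473 × (34700 + 37125.9) / 13200 ≈ 187580 mm.
Then N = f²/(c·h) = 227² / (0.055 × 187580) = 51529 / 10317 ≈ 4.99.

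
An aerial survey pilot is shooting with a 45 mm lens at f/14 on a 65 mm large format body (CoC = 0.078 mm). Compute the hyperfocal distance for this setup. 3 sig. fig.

Hyperfocal distance H = f²/(N·c) + f = 45²/(14 × 0.078) + 45 = 2025/1.092 + 45 ≈ 1899.4 mm ≈ 1.90 m.

1.90 m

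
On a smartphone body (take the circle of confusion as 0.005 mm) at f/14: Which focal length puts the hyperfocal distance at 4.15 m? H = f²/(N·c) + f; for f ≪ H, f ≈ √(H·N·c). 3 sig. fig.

17.0 mm

From H = f²/(N·c) + f, with f ≪ H: f ≈ √(H·N·c) = √(4150 × 14 × 0.005) = √290.50 ≈ 17.04 mm.
The +f correction barely moves this — solving exactly, f² + N·c·f − N·c·H = 0 ⇒ f = (−N·c + √((N·c)² + 4·N·c·H))/2 = (−0.07 + √1162.0)/2 ≈ 17.009 mm, so f ≈ 17.0 mm.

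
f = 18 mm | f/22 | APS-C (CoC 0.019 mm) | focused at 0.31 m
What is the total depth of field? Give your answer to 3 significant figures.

272 mm

Hyperfocal distance H = f²/(N·c) + f = 18²/(22 × 0.019) + 18 = 324/0.418 + 18 ≈ 793.1 mm ≈ 0.793 m.
Near limit Dn = s·(H − f)/(H + s − 2f) = 310 × (793.1 − 18) / (793.1 + 310 − 2 × 18) = 310 × 775.1 / 1067.1 ≈ 225.17 mm.
Far limit Df = s·(H − f)/(H − s) = 310 × (793.1 − 18) / (793.1 − 310) = 310 × 775.1 / 483.1 ≈ 497.37 mm.
Depth of field = Df − Dn = 497.37 − 225.17 ≈ 272.20 mm.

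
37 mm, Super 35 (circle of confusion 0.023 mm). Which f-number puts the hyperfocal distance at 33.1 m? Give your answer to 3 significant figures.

f/1.80

Rearrange H = f²/(N·c) + f for N: N = f² / ((H − f)·c).
N = 37² / ((33100 − 37) × 0.023) = 1369 / 760.4 ≈ 1.80.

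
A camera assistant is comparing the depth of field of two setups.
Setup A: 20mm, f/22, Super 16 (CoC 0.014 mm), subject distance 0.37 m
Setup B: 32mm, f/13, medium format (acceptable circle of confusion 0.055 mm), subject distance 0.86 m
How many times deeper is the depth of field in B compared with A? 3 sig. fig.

Setup A: H = 20²/(22×0.014) + 20 ≈ 1318.7 mm; DoF = Df − Dn = 506.50 − 291.45 ≈ 215.05 mm.
Setup B: H = 32²/(13×0.055) + 32 ≈ 1464.2 mm; DoF = Df − Dn = 2038.6 − 544.9 ≈ 1493.7 mm.
Ratio = 1493.7 / 215.05 ≈ 6.95.

6.95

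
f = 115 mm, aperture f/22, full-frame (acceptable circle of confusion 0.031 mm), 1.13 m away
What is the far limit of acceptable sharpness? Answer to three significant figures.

1.19 m

Hyperfocal distance H = f²/(N·c) + f = 115²/(22 × 0.031) + 115 = 13225/0.682 + 115 ≈ 19506.5 mm ≈ 19.51 m.
Far limit Df = s·(H − f)/(H − s) = 1130 × (19506.5 − 115) / (19506.5 − 1130) = 1130 × 19391.5 / 18376.5 ≈ 1192.4 mm ≈ 1.19 m.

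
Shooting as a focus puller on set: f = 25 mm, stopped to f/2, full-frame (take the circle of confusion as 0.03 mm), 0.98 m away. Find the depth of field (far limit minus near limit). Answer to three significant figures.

181 mm

Hyperfocal distance H = f²/(N·c) + f = 25²/(2 × 0.03) + 25 = 625/0.06 + 25 ≈ 10441.7 mm ≈ 10.44 m.
Near limit Dn = s·(H − f)/(H + s − 2f) = 980 × (10441.7 − 25) / (10441.7 + 980 − 2 × 25) = 980 × 10416.7 / 11371.7 ≈ 897.70 mm.
Far limit Df = s·(H − f)/(H − s) = 980 × (10441.7 − 25) / (10441.7 − 980) = 980 × 10416.7 / 9461.7 ≈ 1078.91 mm.
Depth of field = Df − Dn = 1078.91 − 897.70 ≈ 181.21 mm.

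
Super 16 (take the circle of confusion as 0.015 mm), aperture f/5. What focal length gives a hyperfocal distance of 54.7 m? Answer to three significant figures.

From H = f²/(N·c) + f, with f ≪ H: f ≈ √(H·N·c) = √(54700 × 5 × 0.015) = √4102.5 ≈ 64.05 mm.
Exact: f² + N·c·f − N·c·H = 0 ⇒ f = (−N·c + √((N·c)² + 4·N·c·H))/2 = (−0.075 + √16410)/2 ≈ 64.013 mm ≈ 64.0 mm.

64.0 mm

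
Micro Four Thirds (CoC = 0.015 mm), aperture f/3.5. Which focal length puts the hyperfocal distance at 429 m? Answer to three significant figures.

From H = f²/(N·c) + f, with f ≪ H: f ≈ √(H·N·c) = √(429000 × 3.5 × 0.015) = √22522 ≈ 150.1 mm.
The +f correction barely moves this — solving exactly, f² + N·c·f − N·c·H = 0 ⇒ f = (−N·c + √((N·c)² + 4·N·c·H))/2 = (−0.0525 + √90090)/2 ≈ 150.05 mm, so f ≈ 150 mm.

150 mm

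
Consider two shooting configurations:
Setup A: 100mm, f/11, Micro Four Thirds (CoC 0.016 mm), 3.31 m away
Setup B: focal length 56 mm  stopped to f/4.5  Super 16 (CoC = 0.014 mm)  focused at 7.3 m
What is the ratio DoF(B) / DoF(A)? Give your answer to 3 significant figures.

Setup A: H = 100²/(11×0.016) + 100 ≈ 56918.2 mm; DoF = Df − Dn = 3508.20 − 3133.00 ≈ 375.20 mm.
Setup B: H = 56²/(4.5×0.014) + 56 ≈ 49833.8 mm; DoF = Df − Dn = 8543.3 − 6372.6 ≈ 2170.7 mm.
Ratio = 2170.7 / 375.20 ≈ 5.79.

5.79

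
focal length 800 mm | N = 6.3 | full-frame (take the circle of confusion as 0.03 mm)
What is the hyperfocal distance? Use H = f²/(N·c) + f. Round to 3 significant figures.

Hyperfocal distance H = f²/(N·c) + f = 800²/(6.3 × 0.03) + 800 = 640000/0.189 + 800 ≈ 3387043.4 mm ≈ 3390 m.

3390 m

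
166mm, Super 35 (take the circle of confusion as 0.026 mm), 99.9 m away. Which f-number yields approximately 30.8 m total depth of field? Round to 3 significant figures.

f/1.60

Write h = H − f = f²/(N·c). The thin-lens limits are Dn = s·h/(h + (s−f)) and Df = s·h/(h − (s−f)), so DoF = Df − Dn = 2·s·(s−f)·h / (h² − (s−f)²).
That is a quadratic in h: DoF·h² − 2·s·(s−f)·h − DoF·(s−f)² = 0 ⇒ h = (s−f)·(s + √(s² + DoF²)) / DoF = 99734 × (99900 + √(99900² + 30800²)) / 30800 = 99734 × (99900 + 104540) / 30800 ≈ 662001 mm.
Then N = f²/(c·h) = 166² / (0.026 × 662001) = 27556 / 17212 ≈ 1.60.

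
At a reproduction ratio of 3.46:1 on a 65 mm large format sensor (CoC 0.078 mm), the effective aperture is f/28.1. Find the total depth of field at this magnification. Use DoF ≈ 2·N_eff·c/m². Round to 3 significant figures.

At magnification m, DoF ≈ 2·N_eff·c/m² = 2 × 28.1 × 0.078 / 3.46² = 4.384 / 11.97 ≈ 0.366 mm.

0.366 mm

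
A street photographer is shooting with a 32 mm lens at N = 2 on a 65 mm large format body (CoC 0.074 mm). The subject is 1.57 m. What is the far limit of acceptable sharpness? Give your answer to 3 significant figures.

2.02 m

Hyperfocal distance H = f²/(N·c) + f = 32²/(2 × 0.074) + 32 = 1024/0.148 + 32 ≈ 6950.9 mm ≈ 6.951 m.
Far limit Df = s·(H − f)/(H − s) = 1570 × (6950.9 − 32) / (6950.9 − 1570) = 1570 × 6918.9 / 5380.9 ≈ 2018.7 mm ≈ 2.02 m.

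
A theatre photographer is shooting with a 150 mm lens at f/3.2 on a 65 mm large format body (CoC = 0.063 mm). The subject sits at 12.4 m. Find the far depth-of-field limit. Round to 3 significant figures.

Hyperfocal distance H = f²/(N·c) + f = 150²/(3.2 × 0.063) + 150 = 22500/0.2016 + 150 ≈ 111757.1 mm ≈ 111.8 m.
Far limit Df = s·(H − f)/(H − s) = 12400 × (111757.1 − 150) / (111757.1 − 12400) = 12400 × 111607.1 / 99357.1 ≈ 13929 mm ≈ 13.9 m.

13.9 m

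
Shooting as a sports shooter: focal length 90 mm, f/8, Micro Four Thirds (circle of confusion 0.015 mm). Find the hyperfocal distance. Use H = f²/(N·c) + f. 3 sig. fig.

67.6 m

Hyperfocal distance H = f²/(N·c) + f = 90²/(8 × 0.015) + 90 = 8100/0.12 + 90 ≈ 67590.0 mm ≈ 67.6 m.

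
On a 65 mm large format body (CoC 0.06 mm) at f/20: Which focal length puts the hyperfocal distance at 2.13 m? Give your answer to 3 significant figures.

50.0 mm

From H = f²/(N·c) + f, with f ≪ H: f ≈ √(H·N·c) = √(2130 × 20 × 0.06) = √2556.0 ≈ 50.56 mm.
Exact: f² + N·c·f − N·c·H = 0 ⇒ f = (−N·c + √((N·c)² + 4·N·c·H))/2 = (−1.2 + √10225)/2 ≈ 49.960 mm ≈ 50.0 mm.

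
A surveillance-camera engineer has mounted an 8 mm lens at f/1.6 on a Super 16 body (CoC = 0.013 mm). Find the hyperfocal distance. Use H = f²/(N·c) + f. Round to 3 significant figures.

Hyperfocal distance H = f²/(N·c) + f = 8²/(1.6 × 0.013) + 8 = 64/0.0208 + 8 ≈ 3084.9 mm ≈ 3.08 m.

3.08 m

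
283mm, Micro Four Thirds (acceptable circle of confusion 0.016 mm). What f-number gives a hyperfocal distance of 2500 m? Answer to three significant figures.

Rearrange H = f²/(N·c) + f for N: N = f² / ((H − f)·c).
N = 283² / ((2500000 − 283) × 0.016) = 80089 / 39995 ≈ 2.00.

f/2.00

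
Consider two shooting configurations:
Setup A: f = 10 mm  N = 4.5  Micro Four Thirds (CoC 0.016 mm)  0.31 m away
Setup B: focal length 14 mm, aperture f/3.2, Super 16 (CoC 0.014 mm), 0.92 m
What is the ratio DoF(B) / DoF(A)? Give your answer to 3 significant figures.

Setup A: H = 10²/(4.5×0.016) + 10 ≈ 1398.9 mm; DoF = Df − Dn = 395.41 − 254.93 ≈ 140.48 mm.
Setup B: H = 14²/(3.2×0.014) + 14 ≈ 4389.0 mm; DoF = Df − Dn = 1160.28 − 762.17 ≈ 398.11 mm.
Ratio = 398.11 / 140.48 ≈ 2.83.

2.83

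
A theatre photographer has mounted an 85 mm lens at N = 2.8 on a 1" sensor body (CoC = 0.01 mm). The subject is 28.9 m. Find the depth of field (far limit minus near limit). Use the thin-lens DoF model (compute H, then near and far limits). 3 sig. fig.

Hyperfocal distance H = f²/(N·c) + f = 85²/(2.8 × 0.01) + 85 = 7225/0.028 + 85 ≈ 258120.7 mm ≈ 258.1 m.
Near limit Dn = s·(H − f)/(H + s − 2f) = 28900 × (258120.7 − 85) / (258120.7 + 28900 − 2 × 85) = 28900 × 258035.7 / 286850.7 ≈ 25996.9 mm.
Far limit Df = s·(H − f)/(H − s) = 28900 × (258120.7 − 85) / (258120.7 − 28900) = 28900 × 258035.7 / 229220.7 ≈ 32533.0 mm.
Depth of field = Df − Dn = 32533.0 − 25996.9 ≈ 6536.1 mm ≈ 6.54 m.

6.54 m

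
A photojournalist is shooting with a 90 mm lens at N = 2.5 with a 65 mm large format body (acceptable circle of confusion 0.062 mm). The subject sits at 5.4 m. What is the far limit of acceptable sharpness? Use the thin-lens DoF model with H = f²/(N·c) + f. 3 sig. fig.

6.01 m

Hyperfocal distance H = f²/(N·c) + f = 90²/(2.5 × 0.062) + 90 = 8100/0.155 + 90 ≈ 52348.1 mm ≈ 52.35 m.
Far limit Df = s·(H − f)/(H − s) = 5400 × (52348.1 − 90) / (52348.1 − 5400) = 5400 × 52258.1 / 46948.1 ≈ 6010.8 mm ≈ 6.01 m.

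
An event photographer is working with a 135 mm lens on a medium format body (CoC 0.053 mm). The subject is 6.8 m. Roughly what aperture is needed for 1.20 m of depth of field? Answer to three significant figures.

f/4.52

Write h = H − f = f²/(N·c). The thin-lens limits are Dn = s·h/(h + (s−f)) and Df = s·h/(h − (s−f)), so DoF = Df − Dn = 2·s·(s−f)·h / (h² − (s−f)²).
That is a quadratic in h: DoF·h² − 2·s·(s−f)·h − DoF·(s−f)² = 0 ⇒ h = (s−f)·(s + √(s² + DoF²)) / DoF = 6665 × (6800 + √(6800² + 1200²)) / 1200 = 6665 × (6800 + 6905.07) / 1200 ≈ 76120 mm.
Then N = f²/(c·h) = 135² / (0.053 × 76120) = 18225 / 4034.4 ≈ 4.52.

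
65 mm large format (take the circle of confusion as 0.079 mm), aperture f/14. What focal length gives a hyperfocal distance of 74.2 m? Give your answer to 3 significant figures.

286 mm

From H = f²/(N·c) + f, with f ≪ H: f ≈ √(H·N·c) = √(74200 × 14 × 0.079) = √82065 ≈ 286.5 mm.
Exact: f² + N·c·f − N·c·H = 0 ⇒ f = (−N·c + √((N·c)² + 4·N·c·H))/2 = (−1.106 + √328262)/2 ≈ 285.92 mm ≈ 286 mm.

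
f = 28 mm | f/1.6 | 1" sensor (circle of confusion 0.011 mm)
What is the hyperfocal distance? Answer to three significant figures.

44.6 m

Hyperfocal distance H = f²/(N·c) + f = 28²/(1.6 × 0.011) + 28 = 784/0.0176 + 28 ≈ 44573.5 mm ≈ 44.6 m.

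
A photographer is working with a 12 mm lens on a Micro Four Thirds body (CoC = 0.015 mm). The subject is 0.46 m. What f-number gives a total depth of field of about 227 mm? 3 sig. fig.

Write h = H − f = f²/(N·c). The thin-lens limits are Dn = s·h/(h + (s−f)) and Df = s·h/(h − (s−f)), so DoF = Df − Dn = 2·s·(s−f)·h / (h² − (s−f)²).
That is a quadratic in h: DoF·h² − 2·s·(s−f)·h − DoF·(s−f)² = 0 ⇒ h = (s−f)·(s + √(s² + DoF²)) / DoF = 448 × (460 + √(460² + 227²)) / 227 = 448 × (460 + 512.961) / 227 ≈ 1920.2 mm.
Then N = f²/(c·h) = 12² / (0.015 × 1920.2) = 144 / 28.803 ≈ 5.

f/5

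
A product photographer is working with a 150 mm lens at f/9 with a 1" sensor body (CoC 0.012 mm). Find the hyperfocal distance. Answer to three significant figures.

Hyperfocal distance H = f²/(N·c) + f = 150²/(9 × 0.012) + 150 = 22500/0.108 + 150 ≈ 208483.3 mm ≈ 208 m.

208 m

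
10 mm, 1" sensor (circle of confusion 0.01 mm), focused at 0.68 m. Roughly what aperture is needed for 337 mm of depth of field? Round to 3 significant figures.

Write h = H − f = f²/(N·c). The thin-lens limits are Dn = s·h/(h + (s−f)) and Df = s·h/(h − (s−f)), so DoF = Df − Dn = 2·s·(s−f)·h / (h² − (s−f)²).
That is a quadratic in h: DoF·h² − 2·s·(s−f)·h − DoF·(s−f)² = 0 ⇒ h = (s−f)·(s + √(s² + DoF²)) / DoF = 670 × (680 + √(680² + 337²)) / 337 = 670 × (680 + 758.926) / 337 ≈ 2860.8 mm.
Then N = f²/(c·h) = 10² / (0.01 × 2860.8) = 100 / 28.608 ≈ 3.50.

f/3.50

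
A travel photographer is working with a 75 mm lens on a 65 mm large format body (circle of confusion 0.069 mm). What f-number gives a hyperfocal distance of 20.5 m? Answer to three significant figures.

Rearrange H = f²/(N·c) + f for N: N = f² / ((H − f)·c).
N = 75² / ((20500 − 75) × 0.069) = 5625 / 1409 ≈ 3.99.

f/3.99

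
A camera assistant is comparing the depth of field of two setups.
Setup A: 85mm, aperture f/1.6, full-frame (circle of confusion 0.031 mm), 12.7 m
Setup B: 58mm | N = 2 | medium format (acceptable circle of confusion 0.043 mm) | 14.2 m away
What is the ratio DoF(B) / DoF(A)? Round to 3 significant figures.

5.33

Setup A: H = 85²/(1.6×0.031) + 85 ≈ 145750.3 mm; DoF = Df − Dn = 13904.1 − 11687.8 ≈ 2216.3 mm.
Setup B: H = 58²/(2×0.043) + 58 ≈ 39174.3 mm; DoF = Df − Dn = 22241 − 10429 ≈ 11812 mm.
Ratio = 11812 / 2216.3 ≈ 5.33.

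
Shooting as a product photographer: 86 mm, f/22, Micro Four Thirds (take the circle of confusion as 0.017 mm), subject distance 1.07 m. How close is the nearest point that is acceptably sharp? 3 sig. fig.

Hyperfocal distance H = f²/(N·c) + f = 86²/(22 × 0.017) + 86 = 7396/0.374 + 86 ≈ 19861.4 mm ≈ 19.86 m.
Near limit Dn = s·(H − f)/(H + s − 2f) = 1070 × (19861.4 − 86) / (19861.4 + 1070 − 2 × 86) = 1070 × 19775.4 / 20759.4 ≈ 1019.3 mm ≈ 1.02 m.

1.02 m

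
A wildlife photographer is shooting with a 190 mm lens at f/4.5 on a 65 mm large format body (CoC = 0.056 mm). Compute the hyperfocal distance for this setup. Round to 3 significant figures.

Hyperfocal distance H = f²/(N·c) + f = 190²/(4.5 × 0.056) + 190 = 36100/0.252 + 190 ≈ 143444.0 mm ≈ 143 m.

143 m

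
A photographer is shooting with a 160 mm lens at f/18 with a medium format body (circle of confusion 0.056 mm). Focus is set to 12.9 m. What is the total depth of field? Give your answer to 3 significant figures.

17.3 m

Hyperfocal distance H = f²/(N·c) + f = 160²/(18 × 0.056) + 160 = 25600/1.008 + 160 ≈ 25556.8 mm ≈ 25.56 m.
Near limit Dn = s·(H − f)/(H + s − 2f) = 12900 × (25556.8 − 160) / (25556.8 + 12900 − 2 × 160) = 12900 × 25396.8 / 38136.8 ≈ 8591 mm.
Far limit Df = s·(H − f)/(H − s) = 12900 × (25556.8 − 160) / (25556.8 − 12900) = 12900 × 25396.8 / 12656.8 ≈ 25885 mm.
Depth of field = Df − Dn = 25885 − 8591 ≈ 17294 mm ≈ 17.3 m.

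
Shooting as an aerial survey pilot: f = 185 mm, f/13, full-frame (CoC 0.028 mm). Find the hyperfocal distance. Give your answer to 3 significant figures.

94.2 m

Hyperfocal distance H = f²/(N·c) + f = 185²/(13 × 0.028) + 185 = 34225/0.364 + 185 ≈ 94209.7 mm ≈ 94.2 m.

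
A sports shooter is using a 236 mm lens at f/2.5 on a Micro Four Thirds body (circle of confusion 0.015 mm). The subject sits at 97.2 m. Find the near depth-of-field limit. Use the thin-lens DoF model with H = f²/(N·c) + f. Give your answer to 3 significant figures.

Hyperfocal distance H = f²/(N·c) + f = 236²/(2.5 × 0.015) + 236 = 55696/0.0375 + 236 ≈ 1485462.7 mm ≈ 1485 m.
Near limit Dn = s·(H − f)/(H + s − 2f) = 97200 × (1485462.7 − 236) / (1485462.7 + 97200 − 2 × 236) = 97200 × 1485226.7 / 1582190.7 ≈ 91243 mm ≈ 91.2 m.

91.2 m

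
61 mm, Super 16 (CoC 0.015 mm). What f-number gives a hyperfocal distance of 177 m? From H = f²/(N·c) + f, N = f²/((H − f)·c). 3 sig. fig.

Rearrange H = f²/(N·c) + f for N: N = f² / ((H − f)·c).
N = 61² / ((177000 − 61) × 0.015) = 3721 / 2654 ≈ 1.40.

f/1.40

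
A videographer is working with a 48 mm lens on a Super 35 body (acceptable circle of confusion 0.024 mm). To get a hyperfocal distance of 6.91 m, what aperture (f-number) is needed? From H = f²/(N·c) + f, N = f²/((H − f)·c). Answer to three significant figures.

Rearrange H = f²/(N·c) + f for N: N = f² / ((H − f)·c).
N = 48² / ((6910 − 48) × 0.024) = 2304 / 164.7 ≈ 14.

f/14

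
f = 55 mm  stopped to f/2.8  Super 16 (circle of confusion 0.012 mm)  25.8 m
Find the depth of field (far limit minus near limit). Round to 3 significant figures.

16.1 m

Hyperfocal distance H = f²/(N·c) + f = 55²/(2.8 × 0.012) + 55 = 3025/0.0336 + 55 ≈ 90084.8 mm ≈ 90.08 m.
Near limit Dn = s·(H − f)/(H + s − 2f) = 25800 × (90084.8 − 55) / (90084.8 + 25800 − 2 × 55) = 25800 × 90029.8 / 115774.8 ≈ 20063 mm.
Far limit Df = s·(H − f)/(H − s) = 25800 × (90084.8 − 55) / (90084.8 − 25800) = 25800 × 90029.8 / 64284.8 ≈ 36132 mm.
Depth of field = Df − Dn = 36132 − 20063 ≈ 16069 mm ≈ 16.1 m.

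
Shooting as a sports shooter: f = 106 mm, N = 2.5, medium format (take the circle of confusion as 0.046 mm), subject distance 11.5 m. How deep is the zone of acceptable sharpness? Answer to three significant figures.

2.72 m

Hyperfocal distance H = f²/(N·c) + f = 106²/(2.5 × 0.046) + 106 = 11236/0.115 + 106 ≈ 97810.3 mm ≈ 97.81 m.
Near limit Dn = s·(H − f)/(H + s − 2f) = 11500 × (97810.3 − 106) / (97810.3 + 11500 − 2 × 106) = 11500 × 97704.3 / 109098.3 ≈ 10299.0 mm.
Far limit Df = s·(H − f)/(H − s) = 11500 × (97810.3 − 106) / (97810.3 − 11500) = 11500 × 97704.3 / 86310.3 ≈ 13018.1 mm.
Depth of field = Df − Dn = 13018.1 − 10299.0 ≈ 2719.1 mm ≈ 2.72 m.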